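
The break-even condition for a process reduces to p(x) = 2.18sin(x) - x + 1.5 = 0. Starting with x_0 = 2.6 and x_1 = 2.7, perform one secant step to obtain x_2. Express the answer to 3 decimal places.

2.608

p(2.6) = 0.02379, p(2.7) = -0.26831
x_2 = 2.70000 − (-0.26831)·(2.70000 − 2.60000) / (-0.26831 − 0.02379) = 2.70000 − (-0.02683)/(-0.29210) = 2.60815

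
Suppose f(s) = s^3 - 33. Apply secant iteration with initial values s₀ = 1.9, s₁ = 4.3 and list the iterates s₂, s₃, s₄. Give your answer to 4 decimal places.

2.7636, 3.0765, 3.2281

f(1.9) = -26.141000, f(4.3) = 46.507000
s₂ = 4.300000 − 46.507000·(4.300000 − 1.900000) / (46.507000 − (-26.141000)) = 4.300000 − (111.616800)/(72.648000) = 2.763594
f(2.763594) = -11.893177
s₃ = 2.763594 − (-11.893177)·(2.763594 − 4.300000) / (-11.893177 − 46.507000) = 2.763594 − (18.272744)/(-58.400177) = 3.076483
f(3.076483) = -3.881870
s₄ = 3.076483 − (-3.881870)·(3.076483 − 2.763594) / (-3.881870 − (-11.893177)) = 3.076483 − (-1.214592)/(8.011307) = 3.228093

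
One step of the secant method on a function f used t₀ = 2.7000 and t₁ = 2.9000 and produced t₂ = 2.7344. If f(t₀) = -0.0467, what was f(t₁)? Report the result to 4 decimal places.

0.2248

The secant line through (2.7000, -0.0467) and (2.9000, f(t₁)) crosses zero at t₂ = 2.7344.
So (2.7000, -0.0467), (2.9000, f(t₁)), (2.7344, 0) are collinear:
f(t₁) = -0.0467 · (2.9000 − 2.7344) / (2.7000 − 2.7344) = -0.0467 · (0.165600)/(-0.034400) = 0.224812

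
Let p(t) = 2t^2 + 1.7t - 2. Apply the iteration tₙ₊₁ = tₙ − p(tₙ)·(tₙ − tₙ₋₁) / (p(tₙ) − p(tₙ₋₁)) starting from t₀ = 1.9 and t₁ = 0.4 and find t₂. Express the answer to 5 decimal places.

p(1.9) = 8.4500000, p(0.4) = -1.0000000
t₂ = 0.4000000 − (-1.0000000)·(0.4000000 − 1.9000000) / (-1.0000000 − 8.4500000) = 0.4000000 − (1.5000000)/(-9.4500000) = 0.5587302

0.55873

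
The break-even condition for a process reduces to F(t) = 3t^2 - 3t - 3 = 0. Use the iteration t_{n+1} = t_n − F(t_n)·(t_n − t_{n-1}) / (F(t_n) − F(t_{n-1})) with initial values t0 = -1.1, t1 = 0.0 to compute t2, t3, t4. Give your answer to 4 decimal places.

-0.4762, -0.6774, -0.6141

F(-1.1) = 3.930000, F(0.0) = -3.000000
t2 = 0.000000 − (-3.000000)·(0.000000 − (-1.100000)) / (-3.000000 − 3.930000) = 0.000000 − (-3.300000)/(-6.930000) = -0.476190
F(-0.476190) = -0.891156
t3 = -0.476190 − (-0.891156)·(-0.476190 − 0.000000) / (-0.891156 − (-3.000000)) = -0.476190 − (0.424360)/(2.108844) = -0.677419
F(-0.677419) = 0.408949
t4 = -0.677419 − 0.408949·(-0.677419 − (-0.476190)) / (0.408949 − (-0.891156)) = -0.677419 − (-0.082292)/(1.300105) = -0.614123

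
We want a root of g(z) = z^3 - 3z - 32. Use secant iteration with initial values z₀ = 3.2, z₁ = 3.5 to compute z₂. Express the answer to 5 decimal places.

3.48778

g(3.2) = -8.8320000, g(3.5) = 0.3750000
z₂ = 3.5000000 − 0.3750000·(3.5000000 − 3.2000000) / (0.3750000 − (-8.8320000)) = 3.5000000 − (0.1125000)/(9.2070000) = 3.4877810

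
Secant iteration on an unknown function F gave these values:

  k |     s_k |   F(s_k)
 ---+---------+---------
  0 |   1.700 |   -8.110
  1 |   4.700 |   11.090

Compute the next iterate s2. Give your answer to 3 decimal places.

2.967

s2 = 4.700 − 11.090·(4.700 − 1.700) / (11.090 − (-8.110))
   = 4.700 − (33.27000)/(19.20000) = 2.96719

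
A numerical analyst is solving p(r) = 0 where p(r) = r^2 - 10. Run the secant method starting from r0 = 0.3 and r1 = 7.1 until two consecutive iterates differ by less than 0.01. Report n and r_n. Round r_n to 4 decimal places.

p(0.3) = -9.910000, p(7.1) = 40.410000
r2 = 7.100000 − 40.410000·(6.800000)/(50.320000) = 1.639189;  |Δ| = 5.460811
p(1.639189) = -7.313059
r3 = 1.639189 − (-7.313059)·(-5.460811)/(-47.723059) = 2.476001;  |Δ| = 0.836812
p(2.476001) = -3.869418
r4 = 2.476001 − (-3.869418)·(0.836812)/(3.443641) = 3.416278;  |Δ| = 0.940277
p(3.416278) = 1.670955
r5 = 3.416278 − 1.670955·(0.940277)/(5.540373) = 3.132694;  |Δ| = 0.283584
p(3.132694) = -0.186228
r6 = 3.132694 − (-0.186228)·(-0.283584)/(-1.857183) = 3.161130;  |Δ| = 0.028436
p(3.161130) = -0.007255
r7 = 3.161130 − (-0.007255)·(0.028436)/(0.178972) = 3.162283;  |Δ| = 0.001153
|r7 − r6| = 0.001153 < 0.01

n = 7, r_n = 3.1623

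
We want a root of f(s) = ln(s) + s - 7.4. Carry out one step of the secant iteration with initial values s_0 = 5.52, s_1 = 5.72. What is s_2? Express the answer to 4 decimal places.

5.6657

f(5.52) = -0.171622, f(5.72) = 0.063969
s_2 = 5.720000 − 0.063969·(5.720000 − 5.520000) / (0.063969 − (-0.171622)) = 5.720000 − (0.012794)/(0.235591) = 5.665695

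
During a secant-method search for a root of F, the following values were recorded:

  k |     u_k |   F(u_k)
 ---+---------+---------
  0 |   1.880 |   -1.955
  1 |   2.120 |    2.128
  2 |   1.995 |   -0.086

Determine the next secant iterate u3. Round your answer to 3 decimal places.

2.000

u3 = 1.995 − (-0.086)·(1.995 − 2.120) / (-0.086 − 2.128)
   = 1.995 − (0.01075)/(-2.21400) = 1.99986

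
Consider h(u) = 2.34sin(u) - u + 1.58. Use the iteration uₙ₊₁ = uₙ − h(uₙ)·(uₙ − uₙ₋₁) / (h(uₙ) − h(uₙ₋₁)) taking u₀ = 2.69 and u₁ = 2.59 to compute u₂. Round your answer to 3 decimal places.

2.661

h(2.69) = -0.08883, h(2.59) = 0.21626
u₂ = 2.59000 − 0.21626·(2.59000 − 2.69000) / (0.21626 − (-0.08883)) = 2.59000 − (-0.02163)/(0.30509) = 2.66089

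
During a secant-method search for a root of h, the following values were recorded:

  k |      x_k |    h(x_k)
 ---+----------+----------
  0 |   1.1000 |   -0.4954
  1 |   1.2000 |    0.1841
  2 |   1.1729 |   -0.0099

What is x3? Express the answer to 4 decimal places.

1.1743

x3 = 1.1729 − (-0.0099)·(1.1729 − 1.2000) / (-0.0099 − 0.1841)
   = 1.1729 − (0.000268)/(-0.194000) = 1.174283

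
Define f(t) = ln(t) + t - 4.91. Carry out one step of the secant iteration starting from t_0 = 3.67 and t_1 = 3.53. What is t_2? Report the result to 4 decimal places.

3.6229

f(3.67) = 0.060192, f(3.53) = -0.118702
t_2 = 3.530000 − (-0.118702)·(3.530000 − 3.670000) / (-0.118702 − 0.060192) = 3.530000 − (0.016618)/(-0.178894) = 3.622895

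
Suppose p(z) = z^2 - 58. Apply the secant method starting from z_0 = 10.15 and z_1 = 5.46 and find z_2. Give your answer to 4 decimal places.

p(10.15) = 45.022500, p(5.46) = -28.188400
z_2 = 5.460000 − (-28.188400)·(5.460000 − 10.150000) / (-28.188400 − 45.022500) = 5.460000 − (132.203596)/(-73.210900) = 7.265791

7.2658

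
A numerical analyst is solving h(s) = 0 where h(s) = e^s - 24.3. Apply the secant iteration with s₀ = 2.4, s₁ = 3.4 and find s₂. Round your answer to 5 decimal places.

3.10096

h(2.4) = -13.2768236, h(3.4) = 5.6641000
s₂ = 3.4000000 − 5.6641000·(3.4000000 − 2.4000000) / (5.6641000 − (-13.2768236)) = 3.4000000 − (5.6641000)/(18.9409237) = 3.1009597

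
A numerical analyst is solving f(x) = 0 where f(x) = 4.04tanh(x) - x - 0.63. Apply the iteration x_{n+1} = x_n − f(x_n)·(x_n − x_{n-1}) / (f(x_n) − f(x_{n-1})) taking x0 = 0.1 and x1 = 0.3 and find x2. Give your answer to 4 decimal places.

f(0.1) = -0.327341, f(0.3) = 0.246903
x2 = 0.300000 − 0.246903·(0.300000 − 0.100000) / (0.246903 − (-0.327341)) = 0.300000 − (0.049381)/(0.574244) = 0.214008

0.2140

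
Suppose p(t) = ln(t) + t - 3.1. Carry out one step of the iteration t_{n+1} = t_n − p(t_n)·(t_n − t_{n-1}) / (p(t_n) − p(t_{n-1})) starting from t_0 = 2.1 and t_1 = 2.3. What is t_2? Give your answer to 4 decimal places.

2.2774

p(2.1) = -0.258063, p(2.3) = 0.032909
t_2 = 2.300000 − 0.032909·(2.300000 − 2.100000) / (0.032909 − (-0.258063)) = 2.300000 − (0.006582)/(0.290972) = 2.277380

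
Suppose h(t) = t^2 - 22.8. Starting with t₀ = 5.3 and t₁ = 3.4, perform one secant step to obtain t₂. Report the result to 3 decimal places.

4.692

h(5.3) = 5.29000, h(3.4) = -11.24000
t₂ = 3.40000 − (-11.24000)·(3.40000 − 5.30000) / (-11.24000 − 5.29000) = 3.40000 − (21.35600)/(-16.53000) = 4.69195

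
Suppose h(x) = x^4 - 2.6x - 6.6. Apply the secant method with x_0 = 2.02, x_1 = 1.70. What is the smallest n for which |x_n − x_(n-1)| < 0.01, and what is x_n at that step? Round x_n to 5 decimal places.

h(2.02) = 4.7976642, h(1.70) = -2.6679000
x_2 = 1.7000000 − (-2.6679000)·(-0.3200000)/(-7.4655642) = 1.8143555;  |Δ| = 0.1143555
h(1.8143555) = -0.4808126
x_3 = 1.8143555 − (-0.4808126)·(0.1143555)/(2.1870874) = 1.8394955;  |Δ| = 0.0251401
h(1.8394955) = 0.0670338
x_4 = 1.8394955 − 0.0670338·(0.0251401)/(0.5478464) = 1.8364194;  |Δ| = 0.0030761
|x_4 − x_3| = 0.0030761 < 0.01

n = 4, x_n = 1.83642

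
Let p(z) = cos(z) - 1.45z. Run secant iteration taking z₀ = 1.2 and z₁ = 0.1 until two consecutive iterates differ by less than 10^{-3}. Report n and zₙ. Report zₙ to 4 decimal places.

n = 5, zₙ = 0.5777

p(1.2) = -1.377642, p(0.1) = 0.850004
z₂ = 0.100000 − 0.850004·(-1.100000)/(2.227646) = 0.519728;  |Δ| = 0.419728
p(0.519728) = 0.114350
z₃ = 0.519728 − 0.114350·(0.419728)/(-0.735655) = 0.584970;  |Δ| = 0.065242
p(0.584970) = -0.014477
z₄ = 0.584970 − (-0.014477)·(0.065242)/(-0.128827) = 0.577638;  |Δ| = 0.007332
p(0.577638) = 0.000180
z₅ = 0.577638 − 0.000180·(-0.007332)/(0.014657) = 0.577728;  |Δ| = 0.000090
|z₅ − z₄| = 0.000090 < 10^{-3}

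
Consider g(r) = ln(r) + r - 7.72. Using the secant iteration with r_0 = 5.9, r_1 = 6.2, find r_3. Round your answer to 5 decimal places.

g(5.9) = -0.0450476, g(6.2) = 0.3045493
r_2 = 6.2000000 − 0.3045493·(6.2000000 − 5.9000000) / (0.3045493 − (-0.0450476)) = 6.2000000 − (0.0913648)/(0.3495969) = 5.9386568
g(5.9386568) = 0.0001398
r_3 = 5.9386568 − 0.0001398·(5.9386568 − 6.2000000) / (0.0001398 − 0.3045493) = 5.9386568 − (-0.0000365)/(-0.3044095) = 5.9385368

5.93854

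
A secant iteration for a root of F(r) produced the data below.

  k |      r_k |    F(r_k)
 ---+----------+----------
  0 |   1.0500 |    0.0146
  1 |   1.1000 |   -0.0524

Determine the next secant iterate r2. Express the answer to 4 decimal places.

r2 = 1.1000 − (-0.0524)·(1.1000 − 1.0500) / (-0.0524 − 0.0146)
   = 1.1000 − (-0.002620)/(-0.067000) = 1.060896

1.0609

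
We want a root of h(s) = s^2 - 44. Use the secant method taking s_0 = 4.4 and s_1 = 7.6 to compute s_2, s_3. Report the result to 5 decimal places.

6.45333, 6.62087

h(4.4) = -24.6400000, h(7.6) = 13.7600000
s_2 = 7.6000000 − 13.7600000·(7.6000000 − 4.4000000) / (13.7600000 − (-24.6400000)) = 7.6000000 − (44.0320000)/(38.4000000) = 6.4533333
h(6.4533333) = -2.3544889
s_3 = 6.4533333 − (-2.3544889)·(6.4533333 − 7.6000000) / (-2.3544889 − 13.7600000) = 6.4533333 − (2.6998139)/(-16.1144889) = 6.6208729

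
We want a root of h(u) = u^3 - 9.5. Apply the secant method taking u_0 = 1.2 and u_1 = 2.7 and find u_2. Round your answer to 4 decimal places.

1.8493

h(1.2) = -7.772000, h(2.7) = 10.183000
u_2 = 2.700000 − 10.183000·(2.700000 − 1.200000) / (10.183000 − (-7.772000)) = 2.700000 − (15.274500)/(17.955000) = 1.849290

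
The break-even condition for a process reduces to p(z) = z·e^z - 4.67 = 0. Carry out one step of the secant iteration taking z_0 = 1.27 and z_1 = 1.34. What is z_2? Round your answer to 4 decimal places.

p(1.27) = -0.147717, p(1.34) = 0.447518
z_2 = 1.340000 − 0.447518·(1.340000 − 1.270000) / (0.447518 − (-0.147717)) = 1.340000 − (0.031326)/(0.595236) = 1.287372

1.2874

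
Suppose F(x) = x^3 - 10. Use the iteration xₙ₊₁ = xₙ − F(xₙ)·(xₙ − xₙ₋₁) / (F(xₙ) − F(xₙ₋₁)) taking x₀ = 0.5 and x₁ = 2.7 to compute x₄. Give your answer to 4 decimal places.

2.1971

F(0.5) = -9.875000, F(2.7) = 9.683000
x₂ = 2.700000 − 9.683000·(2.700000 − 0.500000) / (9.683000 − (-9.875000)) = 2.700000 − (21.302600)/(19.558000) = 1.610799
F(1.610799) = -5.820505
x₃ = 1.610799 − (-5.820505)·(1.610799 − 2.700000) / (-5.820505 − 9.683000) = 1.610799 − (6.339702)/(-15.503505) = 2.019719
F(2.019719) = -1.761029
x₄ = 2.019719 − (-1.761029)·(2.019719 − 1.610799) / (-1.761029 − (-5.820505)) = 2.019719 − (-0.720121)/(4.059477) = 2.197112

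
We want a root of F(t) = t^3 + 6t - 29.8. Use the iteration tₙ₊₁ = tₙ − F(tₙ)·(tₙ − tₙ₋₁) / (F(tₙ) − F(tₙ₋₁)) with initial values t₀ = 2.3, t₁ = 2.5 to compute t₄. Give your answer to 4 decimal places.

2.4663

F(2.3) = -3.833000, F(2.5) = 0.825000
t₂ = 2.500000 − 0.825000·(2.500000 − 2.300000) / (0.825000 − (-3.833000)) = 2.500000 − (0.165000)/(4.658000) = 2.464577
F(2.464577) = -0.042351
t₃ = 2.464577 − (-0.042351)·(2.464577 − 2.500000) / (-0.042351 − 0.825000) = 2.464577 − (0.001500)/(-0.867351) = 2.466307
F(2.466307) = -0.000433
t₄ = 2.466307 − (-0.000433)·(2.466307 − 2.464577) / (-0.000433 − (-0.042351)) = 2.466307 − (-0.000001)/(0.041918) = 2.466325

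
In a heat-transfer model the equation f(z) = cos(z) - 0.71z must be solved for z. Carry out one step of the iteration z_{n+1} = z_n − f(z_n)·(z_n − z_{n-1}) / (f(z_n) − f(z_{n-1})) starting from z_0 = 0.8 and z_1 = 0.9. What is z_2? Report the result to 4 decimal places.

0.8881

f(0.8) = 0.128707, f(0.9) = -0.017390
z_2 = 0.900000 − (-0.017390)·(0.900000 − 0.800000) / (-0.017390 − 0.128707) = 0.900000 − (-0.001739)/(-0.146097) = 0.888097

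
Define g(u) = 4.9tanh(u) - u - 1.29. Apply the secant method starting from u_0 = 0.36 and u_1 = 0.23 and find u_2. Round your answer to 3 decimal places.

0.348

g(0.36) = 0.04155, g(0.23) = -0.41246
u_2 = 0.23000 − (-0.41246)·(0.23000 − 0.36000) / (-0.41246 − 0.04155) = 0.23000 − (0.05362)/(-0.45401) = 0.34810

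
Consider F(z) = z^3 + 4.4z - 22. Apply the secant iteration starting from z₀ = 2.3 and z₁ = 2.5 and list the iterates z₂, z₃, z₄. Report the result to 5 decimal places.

F(2.3) = 0.2870000, F(2.5) = 4.6250000
z₂ = 2.5000000 − 4.6250000·(2.5000000 − 2.3000000) / (4.6250000 − 0.2870000) = 2.5000000 − (0.9250000)/(4.3380000) = 2.2867681
F(2.2867681) = 0.0199951
z₃ = 2.2867681 − 0.0199951·(2.2867681 − 2.5000000) / (0.0199951 − 4.6250000) = 2.2867681 − (-0.0042636)/(-4.6050049) = 2.2858422
F(2.2858422) = 0.0014024
z₄ = 2.2858422 − 0.0014024·(2.2858422 − 2.2867681) / (0.0014024 − 0.0199951) = 2.2858422 − (-0.0000013)/(-0.0185927) = 2.2857724

2.28677, 2.28584, 2.28577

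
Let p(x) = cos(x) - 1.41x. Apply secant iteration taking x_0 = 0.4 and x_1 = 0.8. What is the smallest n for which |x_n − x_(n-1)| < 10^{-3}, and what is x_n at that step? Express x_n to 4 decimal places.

p(0.4) = 0.357061, p(0.8) = -0.431293
x_2 = 0.800000 − (-0.431293)·(0.400000)/(-0.788354) = 0.581168;  |Δ| = 0.218832
p(0.581168) = 0.016376
x_3 = 0.581168 − 0.016376·(-0.218832)/(0.447669) = 0.589173;  |Δ| = 0.008005
p(0.589173) = 0.000667
x_4 = 0.589173 − 0.000667·(0.008005)/(-0.015708) = 0.589513;  |Δ| = 0.000340
|x_4 − x_3| = 0.000340 < 10^{-3}

n = 4, x_n = 0.5895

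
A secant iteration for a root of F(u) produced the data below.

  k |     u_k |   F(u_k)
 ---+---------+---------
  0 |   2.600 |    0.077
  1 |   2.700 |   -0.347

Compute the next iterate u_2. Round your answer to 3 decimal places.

2.618

u_2 = 2.700 − (-0.347)·(2.700 − 2.600) / (-0.347 − 0.077)
   = 2.700 − (-0.03470)/(-0.42400) = 2.61816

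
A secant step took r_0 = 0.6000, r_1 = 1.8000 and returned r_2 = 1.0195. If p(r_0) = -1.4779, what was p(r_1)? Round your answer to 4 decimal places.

2.7497

The secant line through (0.6000, -1.4779) and (1.8000, p(r_1)) crosses zero at r_2 = 1.0195.
So (0.6000, -1.4779), (1.8000, p(r_1)), (1.0195, 0) are collinear:
p(r_1) = -1.4779 · (1.8000 − 1.0195) / (0.6000 − 1.0195) = -1.4779 · (0.780500)/(-0.419500) = 2.749704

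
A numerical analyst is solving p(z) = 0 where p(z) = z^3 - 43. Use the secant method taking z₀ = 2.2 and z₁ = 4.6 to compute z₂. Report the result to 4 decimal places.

3.0957

p(2.2) = -32.352000, p(4.6) = 54.336000
z₂ = 4.600000 − 54.336000·(4.600000 − 2.200000) / (54.336000 − (-32.352000)) = 4.600000 − (130.406400)/(86.688000) = 3.095681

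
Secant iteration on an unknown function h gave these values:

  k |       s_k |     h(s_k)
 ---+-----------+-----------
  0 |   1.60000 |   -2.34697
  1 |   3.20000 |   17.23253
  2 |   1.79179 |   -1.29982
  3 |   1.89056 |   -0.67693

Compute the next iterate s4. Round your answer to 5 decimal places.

1.99790

s4 = 1.89056 − (-0.67693)·(1.89056 − 1.79179) / (-0.67693 − (-1.29982))
   = 1.89056 − (-0.0668604)/(0.6228900) = 1.9978990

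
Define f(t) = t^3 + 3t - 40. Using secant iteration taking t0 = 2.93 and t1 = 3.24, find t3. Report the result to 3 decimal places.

f(2.93) = -6.05624, f(3.24) = 3.73222
t2 = 3.24000 − 3.73222·(3.24000 − 2.93000) / (3.73222 − (-6.05624)) = 3.24000 − (1.15699)/(9.78847) = 3.12180
f(3.12180) = -0.21065
t3 = 3.12180 − (-0.21065)·(3.12180 − 3.24000) / (-0.21065 − 3.73222) = 3.12180 − (0.02490)/(-3.94288) = 3.12812

3.128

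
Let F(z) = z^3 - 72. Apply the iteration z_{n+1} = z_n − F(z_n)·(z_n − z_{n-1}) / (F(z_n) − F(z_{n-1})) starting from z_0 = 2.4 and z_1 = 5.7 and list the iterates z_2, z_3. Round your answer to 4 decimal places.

3.5203, 3.9572

F(2.4) = -58.176000, F(5.7) = 113.193000
z_2 = 5.700000 − 113.193000·(5.700000 − 2.400000) / (113.193000 − (-58.176000)) = 5.700000 − (373.536900)/(171.369000) = 3.520277
F(3.520277) = -28.375484
z_3 = 3.520277 − (-28.375484)·(3.520277 − 5.700000) / (-28.375484 − 113.193000) = 3.520277 − (61.850686)/(-141.568484) = 3.957173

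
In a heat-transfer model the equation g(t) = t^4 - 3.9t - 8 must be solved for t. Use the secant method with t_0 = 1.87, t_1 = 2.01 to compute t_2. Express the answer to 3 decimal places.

1.991

g(1.87) = -3.06469, g(2.01) = 0.48341
t_2 = 2.01000 − 0.48341·(2.01000 − 1.87000) / (0.48341 − (-3.06469)) = 2.01000 − (0.06768)/(3.54810) = 1.99093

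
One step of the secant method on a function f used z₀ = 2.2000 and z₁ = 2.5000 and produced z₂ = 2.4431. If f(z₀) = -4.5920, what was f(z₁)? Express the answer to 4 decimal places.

1.0748

The secant line through (2.2000, -4.5920) and (2.5000, f(z₁)) crosses zero at z₂ = 2.4431.
So (2.2000, -4.5920), (2.5000, f(z₁)), (2.4431, 0) are collinear:
f(z₁) = -4.5920 · (2.5000 − 2.4431) / (2.2000 − 2.4431) = -4.5920 · (0.056900)/(-0.243100) = 1.074804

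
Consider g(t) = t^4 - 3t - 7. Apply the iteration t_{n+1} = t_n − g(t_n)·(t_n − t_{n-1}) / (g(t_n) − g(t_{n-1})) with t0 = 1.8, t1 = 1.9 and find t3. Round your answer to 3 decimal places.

g(1.8) = -1.90240, g(1.9) = 0.33210
t2 = 1.90000 − 0.33210·(1.90000 − 1.80000) / (0.33210 − (-1.90240)) = 1.90000 − (0.03321)/(2.23450) = 1.88514
g(1.88514) = -0.02632
t3 = 1.88514 − (-0.02632)·(1.88514 − 1.90000) / (-0.02632 − 0.33210) = 1.88514 − (0.00039)/(-0.35842) = 1.88623

1.886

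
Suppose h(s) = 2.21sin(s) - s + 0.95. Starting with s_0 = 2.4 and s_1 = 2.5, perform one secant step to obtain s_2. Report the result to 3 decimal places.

2.416

h(2.4) = 0.04277, h(2.5) = -0.22738
s_2 = 2.50000 − (-0.22738)·(2.50000 − 2.40000) / (-0.22738 − 0.04277) = 2.50000 − (-0.02274)/(-0.27015) = 2.41583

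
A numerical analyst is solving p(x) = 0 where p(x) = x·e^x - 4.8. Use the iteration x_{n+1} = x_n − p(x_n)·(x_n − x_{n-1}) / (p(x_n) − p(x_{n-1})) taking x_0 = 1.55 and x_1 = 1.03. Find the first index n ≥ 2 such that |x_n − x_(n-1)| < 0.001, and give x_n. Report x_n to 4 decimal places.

n = 5, x_n = 1.3035

p(1.55) = 2.502779, p(1.03) = -1.914902
x_2 = 1.030000 − (-1.914902)·(-0.520000)/(-4.417681) = 1.255401;  |Δ| = 0.225401
p(1.255401) = -0.394491
x_3 = 1.255401 − (-0.394491)·(0.225401)/(1.520411) = 1.313884;  |Δ| = 0.058483
p(1.313884) = 0.088433
x_4 = 1.313884 − 0.088433·(0.058483)/(0.482924) = 1.303175;  |Δ| = 0.010709
p(1.303175) = -0.003061
x_5 = 1.303175 − (-0.003061)·(-0.010709)/(-0.091494) = 1.303533;  |Δ| = 0.000358
|x_5 − x_4| = 0.000358 < 0.001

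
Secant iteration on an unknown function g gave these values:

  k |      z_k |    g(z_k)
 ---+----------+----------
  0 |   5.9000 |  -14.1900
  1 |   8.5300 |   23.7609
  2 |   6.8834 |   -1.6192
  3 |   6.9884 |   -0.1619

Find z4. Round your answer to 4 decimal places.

z4 = 6.9884 − (-0.1619)·(6.9884 − 6.8834) / (-0.1619 − (-1.6192))
   = 6.9884 − (-0.017000)/(1.457300) = 7.000065

7.0001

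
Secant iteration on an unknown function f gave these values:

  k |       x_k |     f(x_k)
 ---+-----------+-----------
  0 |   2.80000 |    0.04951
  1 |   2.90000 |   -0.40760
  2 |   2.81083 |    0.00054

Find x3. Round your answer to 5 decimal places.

2.81095

x3 = 2.81083 − 0.00054·(2.81083 − 2.90000) / (0.00054 − (-0.40760))
   = 2.81083 − (-0.0000482)/(0.4081400) = 2.8109480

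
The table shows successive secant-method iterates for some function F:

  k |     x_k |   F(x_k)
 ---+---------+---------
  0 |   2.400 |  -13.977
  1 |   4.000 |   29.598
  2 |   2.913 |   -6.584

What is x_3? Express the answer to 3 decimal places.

x_3 = 2.913 − (-6.584)·(2.913 − 4.000) / (-6.584 − 29.598)
   = 2.913 − (7.15681)/(-36.18200) = 3.11080

3.111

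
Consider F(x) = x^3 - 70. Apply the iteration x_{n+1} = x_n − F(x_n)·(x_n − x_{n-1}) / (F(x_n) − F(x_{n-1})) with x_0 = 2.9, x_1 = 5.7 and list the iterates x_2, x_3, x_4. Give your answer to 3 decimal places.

F(2.9) = -45.61100, F(5.7) = 115.19300
x_2 = 5.70000 − 115.19300·(5.70000 − 2.90000) / (115.19300 − (-45.61100)) = 5.70000 − (322.54040)/(160.80400) = 3.69420
F(3.69420) = -19.58477
x_3 = 3.69420 − (-19.58477)·(3.69420 − 5.70000) / (-19.58477 − 115.19300) = 3.69420 − (39.28309)/(-134.77777) = 3.98567
F(3.98567) = -6.68551
x_4 = 3.98567 − (-6.68551)·(3.98567 − 3.69420) / (-6.68551 − (-19.58477)) = 3.98567 − (-1.94860)/(12.89926) = 4.13673

3.694, 3.986, 4.137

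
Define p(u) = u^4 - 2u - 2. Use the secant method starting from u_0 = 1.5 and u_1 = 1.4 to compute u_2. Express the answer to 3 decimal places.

1.494

p(1.5) = 0.06250, p(1.4) = -0.95840
u_2 = 1.40000 − (-0.95840)·(1.40000 − 1.50000) / (-0.95840 − 0.06250) = 1.40000 − (0.09584)/(-1.02090) = 1.49388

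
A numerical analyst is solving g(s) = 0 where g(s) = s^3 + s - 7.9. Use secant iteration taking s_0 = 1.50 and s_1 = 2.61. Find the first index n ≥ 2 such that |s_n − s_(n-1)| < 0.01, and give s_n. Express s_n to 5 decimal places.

n = 5, s_n = 1.82466

g(1.50) = -3.0250000, g(2.61) = 12.4895810
s_2 = 2.6100000 − 12.4895810·(1.1100000)/(15.5145810) = 1.7164254;  |Δ| = 0.8935746
g(1.7164254) = -1.1267856
s_3 = 1.7164254 − (-1.1267856)·(-0.8935746)/(-13.6163666) = 1.7903708;  |Δ| = 0.0739453
g(1.7903708) = -0.3707254
s_4 = 1.7903708 − (-0.3707254)·(0.0739453)/(0.7560603) = 1.8266290;  |Δ| = 0.0362582
g(1.8266290) = 0.0213112
s_5 = 1.8266290 − 0.0213112·(0.0362582)/(0.3920366) = 1.8246580;  |Δ| = 0.0019710
|s_5 − s_4| = 0.0019710 < 0.01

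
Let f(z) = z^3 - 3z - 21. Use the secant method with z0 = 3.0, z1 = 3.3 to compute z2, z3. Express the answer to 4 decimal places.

f(3.0) = -3.000000, f(3.3) = 5.037000
z2 = 3.300000 − 5.037000·(3.300000 − 3.000000) / (5.037000 − (-3.000000)) = 3.300000 − (1.511100)/(8.037000) = 3.111982
f(3.111982) = -0.198166
z3 = 3.111982 − (-0.198166)·(3.111982 − 3.300000) / (-0.198166 − 5.037000) = 3.111982 − (0.037259)/(-5.235166) = 3.119099

3.1120, 3.1191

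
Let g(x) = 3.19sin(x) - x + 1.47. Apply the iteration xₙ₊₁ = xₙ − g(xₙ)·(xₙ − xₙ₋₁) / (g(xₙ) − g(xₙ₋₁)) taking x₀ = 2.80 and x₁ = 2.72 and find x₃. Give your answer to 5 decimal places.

g(2.80) = -0.2613878, g(2.72) = 0.0553932
x₂ = 2.7200000 − 0.0553932·(2.7200000 − 2.8000000) / (0.0553932 − (-0.2613878)) = 2.7200000 − (-0.0044315)/(0.3167810) = 2.7339890
g(2.7339890) = 0.0005602
x₃ = 2.7339890 − 0.0005602·(2.7339890 − 2.7200000) / (0.0005602 − 0.0553932) = 2.7339890 − (0.0000078)/(-0.0548330) = 2.7341320

2.73413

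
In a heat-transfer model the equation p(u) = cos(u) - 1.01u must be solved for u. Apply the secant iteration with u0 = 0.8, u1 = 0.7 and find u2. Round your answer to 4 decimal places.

0.7342

p(0.8) = -0.111293, p(0.7) = 0.057842
u2 = 0.700000 − 0.057842·(0.700000 − 0.800000) / (0.057842 − (-0.111293)) = 0.700000 − (-0.005784)/(0.169135) = 0.734199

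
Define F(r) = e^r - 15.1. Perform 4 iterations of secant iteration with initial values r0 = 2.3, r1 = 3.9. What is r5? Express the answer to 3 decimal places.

2.714

F(2.3) = -5.12582, F(3.9) = 34.30245
r2 = 3.90000 − 34.30245·(3.90000 − 2.30000) / (34.30245 − (-5.12582)) = 3.90000 − (54.88392)/(39.42827) = 2.50801
F(2.50801) = -2.81958
r3 = 2.50801 − (-2.81958)·(2.50801 − 3.90000) / (-2.81958 − 34.30245) = 2.50801 − (3.92484)/(-37.12203) = 2.61373
F(2.61373) = -1.45008
r4 = 2.61373 − (-1.45008)·(2.61373 − 2.50801) / (-1.45008 − (-2.81958)) = 2.61373 − (-0.15331)/(1.36951) = 2.72568
F(2.72568) = 0.16682
r5 = 2.72568 − 0.16682·(2.72568 − 2.61373) / (0.16682 − (-1.45008)) = 2.72568 − (0.01868)/(1.61690) = 2.71413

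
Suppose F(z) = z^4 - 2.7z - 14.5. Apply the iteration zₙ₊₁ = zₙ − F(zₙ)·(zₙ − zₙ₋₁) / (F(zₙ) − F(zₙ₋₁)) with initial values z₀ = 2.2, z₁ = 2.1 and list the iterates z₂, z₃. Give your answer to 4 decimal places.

F(2.2) = 2.985600, F(2.1) = -0.721900
z₂ = 2.100000 − (-0.721900)·(2.100000 − 2.200000) / (-0.721900 − 2.985600) = 2.100000 − (0.072190)/(-3.707500) = 2.119471
F(2.119471) = -0.043082
z₃ = 2.119471 − (-0.043082)·(2.119471 − 2.100000) / (-0.043082 − (-0.721900)) = 2.119471 − (-0.000839)/(0.678818) = 2.120707

2.1195, 2.1207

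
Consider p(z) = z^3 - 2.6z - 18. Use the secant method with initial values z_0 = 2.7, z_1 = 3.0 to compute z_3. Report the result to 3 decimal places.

2.950

p(2.7) = -5.33700, p(3.0) = 1.20000
z_2 = 3.00000 − 1.20000·(3.00000 − 2.70000) / (1.20000 − (-5.33700)) = 3.00000 − (0.36000)/(6.53700) = 2.94493
p(2.94493) = -0.11661
z_3 = 2.94493 − (-0.11661)·(2.94493 − 3.00000) / (-0.11661 − 1.20000) = 2.94493 − (0.00642)/(-1.31661) = 2.94981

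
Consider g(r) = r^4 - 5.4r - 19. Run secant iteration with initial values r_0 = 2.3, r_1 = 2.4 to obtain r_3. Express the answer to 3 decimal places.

g(2.3) = -3.43590, g(2.4) = 1.21760
r_2 = 2.40000 − 1.21760·(2.40000 − 2.30000) / (1.21760 − (-3.43590)) = 2.40000 − (0.12176)/(4.65350) = 2.37383
g(2.37383) = -0.06445
r_3 = 2.37383 − (-0.06445)·(2.37383 − 2.40000) / (-0.06445 − 1.21760) = 2.37383 − (0.00169)/(-1.28205) = 2.37515

2.375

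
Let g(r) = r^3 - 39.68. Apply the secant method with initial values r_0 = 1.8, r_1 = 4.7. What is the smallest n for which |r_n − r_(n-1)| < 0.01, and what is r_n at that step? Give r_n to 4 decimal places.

n = 6, r_n = 3.4108

g(1.8) = -33.848000, g(4.7) = 64.143000
r_2 = 4.700000 − 64.143000·(2.900000)/(97.991000) = 2.801716;  |Δ| = 1.898284
g(2.801716) = -17.687604
r_3 = 2.801716 − (-17.687604)·(-1.898284)/(-81.830604) = 3.212029;  |Δ| = 0.410312
g(3.212029) = -6.541091
r_4 = 3.212029 − (-6.541091)·(0.410312)/(11.146512) = 3.452811;  |Δ| = 0.240783
g(3.452811) = 1.484096
r_5 = 3.452811 − 1.484096·(0.240783)/(8.025187) = 3.408284;  |Δ| = 0.044528
g(3.408284) = -0.088027
r_6 = 3.408284 − (-0.088027)·(-0.044528)/(-1.572123) = 3.410777;  |Δ| = 0.002493
|r_6 − r_5| = 0.002493 < 0.01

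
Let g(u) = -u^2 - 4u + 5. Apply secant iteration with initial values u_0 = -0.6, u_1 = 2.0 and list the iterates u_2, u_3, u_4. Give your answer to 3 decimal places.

0.704, 0.956, 1.002

g(-0.6) = 7.04000, g(2.0) = -7.00000
u_2 = 2.00000 − (-7.00000)·(2.00000 − (-0.60000)) / (-7.00000 − 7.04000) = 2.00000 − (-18.20000)/(-14.04000) = 0.70370
g(0.70370) = 1.68999
u_3 = 0.70370 − 1.68999·(0.70370 − 2.00000) / (1.68999 − (-7.00000)) = 0.70370 − (-2.19072)/(8.68999) = 0.95580
g(0.95580) = 0.26324
u_4 = 0.95580 − 0.26324·(0.95580 − 0.70370) / (0.26324 − 1.68999) = 0.95580 − (0.06636)/(-1.42675) = 1.00231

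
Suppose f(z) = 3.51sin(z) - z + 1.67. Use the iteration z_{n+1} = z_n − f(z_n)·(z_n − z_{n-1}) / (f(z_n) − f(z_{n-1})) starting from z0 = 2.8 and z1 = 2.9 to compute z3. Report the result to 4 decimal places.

f(2.8) = 0.045808, f(2.9) = -0.390235
z2 = 2.900000 − (-0.390235)·(2.900000 − 2.800000) / (-0.390235 − 0.045808) = 2.900000 − (-0.039023)/(-0.436043) = 2.810505
f(2.810505) = 0.000495
z3 = 2.810505 − 0.000495·(2.810505 − 2.900000) / (0.000495 − (-0.390235)) = 2.810505 − (-0.000044)/(0.390730) = 2.810619

2.8106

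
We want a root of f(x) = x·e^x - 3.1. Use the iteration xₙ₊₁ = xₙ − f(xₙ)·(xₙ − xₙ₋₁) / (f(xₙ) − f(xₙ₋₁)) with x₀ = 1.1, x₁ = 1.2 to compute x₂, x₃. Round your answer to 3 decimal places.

f(1.1) = 0.20458, f(1.2) = 0.88414
x₂ = 1.20000 − 0.88414·(1.20000 − 1.10000) / (0.88414 − 0.20458) = 1.20000 − (0.08841)/(0.67956) = 1.06989
f(1.06989) = 0.01882
x₃ = 1.06989 − 0.01882·(1.06989 − 1.20000) / (0.01882 − 0.88414) = 1.06989 − (-0.00245)/(-0.86532) = 1.06706

1.070, 1.067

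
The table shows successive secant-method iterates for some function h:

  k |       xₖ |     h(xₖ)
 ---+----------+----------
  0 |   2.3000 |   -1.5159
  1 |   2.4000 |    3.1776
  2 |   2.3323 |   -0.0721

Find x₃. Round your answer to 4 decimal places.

2.3338

x₃ = 2.3323 − (-0.0721)·(2.3323 − 2.4000) / (-0.0721 − 3.1776)
   = 2.3323 − (0.004881)/(-3.249700) = 2.333802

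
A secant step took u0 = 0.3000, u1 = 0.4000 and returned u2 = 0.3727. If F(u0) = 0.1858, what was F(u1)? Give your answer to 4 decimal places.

-0.0698

The secant line through (0.3000, 0.1858) and (0.4000, F(u1)) crosses zero at u2 = 0.3727.
So (0.3000, 0.1858), (0.4000, F(u1)), (0.3727, 0) are collinear:
F(u1) = 0.1858 · (0.4000 − 0.3727) / (0.3000 − 0.3727) = 0.1858 · (0.027300)/(-0.072700) = -0.069771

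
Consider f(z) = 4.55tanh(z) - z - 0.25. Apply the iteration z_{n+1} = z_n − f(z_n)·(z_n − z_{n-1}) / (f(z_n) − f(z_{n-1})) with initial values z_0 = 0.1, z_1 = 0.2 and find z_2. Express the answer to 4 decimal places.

0.0700

f(0.1) = 0.103489, f(0.2) = 0.448058
z_2 = 0.200000 − 0.448058·(0.200000 − 0.100000) / (0.448058 − 0.103489) = 0.200000 − (0.044806)/(0.344568) = 0.069965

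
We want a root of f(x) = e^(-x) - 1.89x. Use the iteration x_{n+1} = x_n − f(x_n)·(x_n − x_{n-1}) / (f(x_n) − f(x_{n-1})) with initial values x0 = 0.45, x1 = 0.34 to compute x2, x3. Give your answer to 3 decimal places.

f(0.45) = -0.21287, f(0.34) = 0.06917
x2 = 0.34000 − 0.06917·(0.34000 − 0.45000) / (0.06917 − (-0.21287)) = 0.34000 − (-0.00761)/(0.28204) = 0.36698
f(0.36698) = -0.00076
x3 = 0.36698 − (-0.00076)·(0.36698 − 0.34000) / (-0.00076 − 0.06917) = 0.36698 − (-0.00002)/(-0.06993) = 0.36668

0.367, 0.367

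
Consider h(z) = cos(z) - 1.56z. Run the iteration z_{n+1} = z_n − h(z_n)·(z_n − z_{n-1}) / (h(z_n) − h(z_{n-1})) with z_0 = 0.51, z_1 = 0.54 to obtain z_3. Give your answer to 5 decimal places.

0.54737

h(0.51) = 0.0771445, h(0.54) = 0.0153087
z_2 = 0.5400000 − 0.0153087·(0.5400000 − 0.5100000) / (0.0153087 − 0.0771445) = 0.5400000 − (0.0004593)/(-0.0618358) = 0.5474271
h(0.5474271) = -0.0001197
z_3 = 0.5474271 − (-0.0001197)·(0.5474271 − 0.5400000) / (-0.0001197 − 0.0153087) = 0.5474271 − (-0.0000009)/(-0.0154284) = 0.5473695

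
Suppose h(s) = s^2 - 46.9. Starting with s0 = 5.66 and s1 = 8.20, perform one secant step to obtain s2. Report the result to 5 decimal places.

6.73247

h(5.66) = -14.8644000, h(8.20) = 20.3400000
s2 = 8.2000000 − 20.3400000·(8.2000000 − 5.6600000) / (20.3400000 − (-14.8644000)) = 8.2000000 − (51.6636000)/(35.2044000) = 6.7324675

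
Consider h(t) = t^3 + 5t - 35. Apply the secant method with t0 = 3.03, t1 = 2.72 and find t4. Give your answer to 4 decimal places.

h(3.03) = 7.968127, h(2.72) = -1.276352
t2 = 2.720000 − (-1.276352)·(2.720000 − 3.030000) / (-1.276352 − 7.968127) = 2.720000 − (0.395669)/(-9.244479) = 2.762801
h(2.762801) = -0.097355
t3 = 2.762801 − (-0.097355)·(2.762801 − 2.720000) / (-0.097355 − (-1.276352)) = 2.762801 − (-0.004167)/(1.178997) = 2.766335
h(2.766335) = 0.001351
t4 = 2.766335 − 0.001351·(2.766335 − 2.762801) / (0.001351 − (-0.097355)) = 2.766335 − (0.000005)/(0.098706) = 2.766286

2.7663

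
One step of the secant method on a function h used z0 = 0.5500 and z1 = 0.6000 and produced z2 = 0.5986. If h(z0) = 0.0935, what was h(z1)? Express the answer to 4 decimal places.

-0.0027

The secant line through (0.5500, 0.0935) and (0.6000, h(z1)) crosses zero at z2 = 0.5986.
So (0.5500, 0.0935), (0.6000, h(z1)), (0.5986, 0) are collinear:
h(z1) = 0.0935 · (0.6000 − 0.5986) / (0.5500 − 0.5986) = 0.0935 · (0.001400)/(-0.048600) = -0.002693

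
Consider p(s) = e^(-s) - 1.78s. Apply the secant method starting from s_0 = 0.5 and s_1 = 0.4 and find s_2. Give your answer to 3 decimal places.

0.383

p(0.5) = -0.28347, p(0.4) = -0.04168
s_2 = 0.40000 − (-0.04168)·(0.40000 − 0.50000) / (-0.04168 − (-0.28347)) = 0.40000 − (0.00417)/(0.24179) = 0.38276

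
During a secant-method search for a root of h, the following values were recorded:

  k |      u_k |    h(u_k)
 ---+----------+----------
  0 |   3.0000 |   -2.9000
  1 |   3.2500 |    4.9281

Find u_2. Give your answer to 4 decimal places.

u_2 = 3.2500 − 4.9281·(3.2500 − 3.0000) / (4.9281 − (-2.9000))
   = 3.2500 − (1.232025)/(7.828100) = 3.092615

3.0926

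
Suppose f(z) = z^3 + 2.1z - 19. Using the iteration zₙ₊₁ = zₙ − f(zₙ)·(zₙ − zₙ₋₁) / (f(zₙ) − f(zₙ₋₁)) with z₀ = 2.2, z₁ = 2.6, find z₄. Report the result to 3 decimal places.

2.407

f(2.2) = -3.73200, f(2.6) = 4.03600
z₂ = 2.60000 − 4.03600·(2.60000 − 2.20000) / (4.03600 − (-3.73200)) = 2.60000 − (1.61440)/(7.76800) = 2.39217
f(2.39217) = -0.28725
z₃ = 2.39217 − (-0.28725)·(2.39217 − 2.60000) / (-0.28725 − 4.03600) = 2.39217 − (0.05970)/(-4.32325) = 2.40598
f(2.40598) = -0.01982
z₄ = 2.40598 − (-0.01982)·(2.40598 − 2.39217) / (-0.01982 − (-0.28725)) = 2.40598 − (-0.00027)/(0.26743) = 2.40700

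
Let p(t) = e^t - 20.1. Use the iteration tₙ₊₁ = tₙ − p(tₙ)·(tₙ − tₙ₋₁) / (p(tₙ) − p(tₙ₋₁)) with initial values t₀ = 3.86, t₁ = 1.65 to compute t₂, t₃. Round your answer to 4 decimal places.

2.4289, 3.5395

p(3.86) = 27.365351, p(1.65) = -14.893020
t₂ = 1.650000 − (-14.893020)·(1.650000 − 3.860000) / (-14.893020 − 27.365351) = 1.650000 − (32.913575)/(-42.258372) = 2.428865
p(2.428865) = -8.754001
t₃ = 2.428865 − (-8.754001)·(2.428865 − 1.650000) / (-8.754001 − (-14.893020)) = 2.428865 − (-6.818186)/(6.139019) = 3.539496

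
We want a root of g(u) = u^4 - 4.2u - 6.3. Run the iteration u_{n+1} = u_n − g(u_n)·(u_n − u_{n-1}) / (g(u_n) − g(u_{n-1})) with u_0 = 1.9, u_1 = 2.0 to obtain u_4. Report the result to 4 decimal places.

g(1.9) = -1.247900, g(2.0) = 1.300000
u_2 = 2.000000 − 1.300000·(2.000000 − 1.900000) / (1.300000 − (-1.247900)) = 2.000000 − (0.130000)/(2.547900) = 1.948978
g(1.948978) = -0.057000
u_3 = 1.948978 − (-0.057000)·(1.948978 − 2.000000) / (-0.057000 − 1.300000) = 1.948978 − (0.002908)/(-1.357000) = 1.951121
g(1.951121) = -0.002431
u_4 = 1.951121 − (-0.002431)·(1.951121 − 1.948978) / (-0.002431 − (-0.057000)) = 1.951121 − (-0.000005)/(0.054569) = 1.951216

1.9512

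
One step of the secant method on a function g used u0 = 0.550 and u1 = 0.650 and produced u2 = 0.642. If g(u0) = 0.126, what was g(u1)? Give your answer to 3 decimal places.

-0.011

The secant line through (0.550, 0.126) and (0.650, g(u1)) crosses zero at u2 = 0.642.
So (0.550, 0.126), (0.650, g(u1)), (0.642, 0) are collinear:
g(u1) = 0.126 · (0.650 − 0.642) / (0.550 − 0.642) = 0.126 · (0.00800)/(-0.09200) = -0.01096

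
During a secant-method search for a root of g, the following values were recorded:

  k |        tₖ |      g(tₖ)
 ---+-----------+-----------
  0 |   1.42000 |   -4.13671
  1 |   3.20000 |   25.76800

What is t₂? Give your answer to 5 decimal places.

1.66623

t₂ = 3.20000 − 25.76800·(3.20000 − 1.42000) / (25.76800 − (-4.13671))
   = 3.20000 − (45.8670400)/(29.9047100) = 1.6662269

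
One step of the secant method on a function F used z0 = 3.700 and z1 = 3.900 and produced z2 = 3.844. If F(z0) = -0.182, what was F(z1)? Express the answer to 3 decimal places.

0.071

The secant line through (3.700, -0.182) and (3.900, F(z1)) crosses zero at z2 = 3.844.
So (3.700, -0.182), (3.900, F(z1)), (3.844, 0) are collinear:
F(z1) = -0.182 · (3.900 − 3.844) / (3.700 − 3.844) = -0.182 · (0.05600)/(-0.14400) = 0.07078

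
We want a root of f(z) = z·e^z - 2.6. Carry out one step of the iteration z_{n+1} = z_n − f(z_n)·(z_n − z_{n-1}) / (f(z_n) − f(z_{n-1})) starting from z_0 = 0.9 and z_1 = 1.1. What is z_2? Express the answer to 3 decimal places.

0.971

f(0.9) = -0.38636, f(1.1) = 0.70458
z_2 = 1.10000 − 0.70458·(1.10000 − 0.90000) / (0.70458 − (-0.38636)) = 1.10000 − (0.14092)/(1.09094) = 0.97083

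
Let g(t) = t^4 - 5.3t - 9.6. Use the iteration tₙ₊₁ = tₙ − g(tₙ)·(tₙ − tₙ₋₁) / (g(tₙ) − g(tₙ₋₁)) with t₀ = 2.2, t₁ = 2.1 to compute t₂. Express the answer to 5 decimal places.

2.13718

g(2.2) = 2.1656000, g(2.1) = -1.2819000
t₂ = 2.1000000 − (-1.2819000)·(2.1000000 − 2.2000000) / (-1.2819000 − 2.1656000) = 2.1000000 − (0.1281900)/(-3.4475000) = 2.1371835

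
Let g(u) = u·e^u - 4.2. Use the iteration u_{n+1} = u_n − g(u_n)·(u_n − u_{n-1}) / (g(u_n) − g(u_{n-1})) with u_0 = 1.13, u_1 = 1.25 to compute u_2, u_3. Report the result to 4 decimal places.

1.2274, 1.2289

g(1.13) = -0.701908, g(1.25) = 0.162929
u_2 = 1.250000 − 0.162929·(1.250000 − 1.130000) / (0.162929 − (-0.701908)) = 1.250000 − (0.019551)/(0.864837) = 1.227393
g(1.227393) = -0.011741
u_3 = 1.227393 − (-0.011741)·(1.227393 − 1.250000) / (-0.011741 − 0.162929) = 1.227393 − (0.000265)/(-0.174669) = 1.228912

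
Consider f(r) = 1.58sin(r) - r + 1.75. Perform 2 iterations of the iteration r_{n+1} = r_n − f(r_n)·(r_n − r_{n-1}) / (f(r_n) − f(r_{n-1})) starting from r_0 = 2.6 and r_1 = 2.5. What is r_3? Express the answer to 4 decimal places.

f(2.6) = -0.035508, f(2.5) = 0.195586
r_2 = 2.500000 − 0.195586·(2.500000 − 2.600000) / (0.195586 − (-0.035508)) = 2.500000 − (-0.019559)/(0.231094) = 2.584635
f(2.584635) = 0.000563
r_3 = 2.584635 − 0.000563·(2.584635 − 2.500000) / (0.000563 − 0.195586) = 2.584635 − (0.000048)/(-0.195023) = 2.584879

2.5849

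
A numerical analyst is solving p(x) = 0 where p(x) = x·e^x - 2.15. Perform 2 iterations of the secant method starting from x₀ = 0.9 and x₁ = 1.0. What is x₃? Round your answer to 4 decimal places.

0.8863

p(0.9) = 0.063643, p(1.0) = 0.568282
x₂ = 1.000000 − 0.568282·(1.000000 − 0.900000) / (0.568282 − 0.063643) = 1.000000 − (0.056828)/(0.504639) = 0.887388
p(0.887388) = 0.005270
x₃ = 0.887388 − 0.005270·(0.887388 − 1.000000) / (0.005270 − 0.568282) = 0.887388 − (-0.000593)/(-0.563012) = 0.886334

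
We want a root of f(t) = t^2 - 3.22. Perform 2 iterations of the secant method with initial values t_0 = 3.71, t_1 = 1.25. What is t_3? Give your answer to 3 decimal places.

1.835

f(3.71) = 10.54410, f(1.25) = -1.65750
t_2 = 1.25000 − (-1.65750)·(1.25000 − 3.71000) / (-1.65750 − 10.54410) = 1.25000 − (4.07745)/(-12.20160) = 1.58417
f(1.58417) = -0.71039
t_3 = 1.58417 − (-0.71039)·(1.58417 − 1.25000) / (-0.71039 − (-1.65750)) = 1.58417 − (-0.23739)/(0.94711) = 1.83483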